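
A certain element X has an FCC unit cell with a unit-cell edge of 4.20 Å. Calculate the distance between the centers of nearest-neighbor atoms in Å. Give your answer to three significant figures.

2.97 Å

In an FCC structure, atoms touch along the face diagonal, so √2·a = 4r; the nearest-neighbor distance equals 2r = 0.7071·a.
d = 0.7071 × 4.20 = 2.97 Å.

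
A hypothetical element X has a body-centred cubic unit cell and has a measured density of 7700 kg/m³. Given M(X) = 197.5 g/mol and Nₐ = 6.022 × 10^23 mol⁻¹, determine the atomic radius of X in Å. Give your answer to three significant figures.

1.91 Å

For a BCC cell (Z = 2), a³ = Z·M/(N_A·ρ) = 2 × 197.5 / (6.022 × 10²³ × 7.700) = 8.519 × 10^-23 cm³, so a = 4.400 × 10^-8 cm = 4.400 Å.
Atoms touch along the body diagonal, so √3·a = 4r, so r = 0.4330 × a = 1.91 Å.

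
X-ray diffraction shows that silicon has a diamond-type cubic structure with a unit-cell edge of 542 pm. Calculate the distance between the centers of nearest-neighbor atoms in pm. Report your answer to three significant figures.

235 pm

In a diamond cubic structure, nearest neighbors lie along the body diagonal with √3·a = 8r; the nearest-neighbor distance equals 2r = 0.4330·a.
d = 0.4330 × 542 = 235 pm.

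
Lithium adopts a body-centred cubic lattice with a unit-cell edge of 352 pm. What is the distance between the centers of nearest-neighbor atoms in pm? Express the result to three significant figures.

In a BCC structure, atoms touch along the body diagonal, so √3·a = 4r; the nearest-neighbor distance equals 2r = 0.8660·a.
d = 0.8660 × 352 = 305 pm.

305 pm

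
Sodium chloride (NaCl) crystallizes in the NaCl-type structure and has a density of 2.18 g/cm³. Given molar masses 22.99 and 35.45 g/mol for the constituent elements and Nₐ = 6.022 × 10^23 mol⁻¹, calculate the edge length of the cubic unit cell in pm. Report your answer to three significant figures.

M(NaCl) = 58.44 g/mol; Z = 4 formula units per cell.
a³ = Z·M/(N_A·ρ) = 4 × 58.44 / (6.022 × 10²³ × 2.18) = 1.781 × 10^-22 cm³, so a = 5.626 × 10^-8 cm = 563 pm.

563 pm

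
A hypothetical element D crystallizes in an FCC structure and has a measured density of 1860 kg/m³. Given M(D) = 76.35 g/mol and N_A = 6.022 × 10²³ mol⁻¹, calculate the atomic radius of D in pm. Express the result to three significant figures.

229 pm

For an FCC cell (Z = 4), a³ = Z·M/(N_A·ρ) = 4 × 76.35 / (6.022 × 10²³ × 1.860) = 2.727 × 10^-22 cm³, so a = 6.484 × 10^-8 cm = 648.4 pm.
Atoms touch along the face diagonal, so √2·a = 4r, so r = 0.3536 × a = 229 pm.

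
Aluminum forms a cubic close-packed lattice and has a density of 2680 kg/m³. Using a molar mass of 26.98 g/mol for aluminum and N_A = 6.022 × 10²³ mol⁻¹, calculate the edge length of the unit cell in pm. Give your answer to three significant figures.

With Z = 4 atoms per FCC cell, a³ = Z·M/(N_A·ρ) = 4 × 26.98 / (6.022 × 10²³ × 2.680 g/cm³) = 6.687 × 10^-23 cm³.
a = (6.687 × 10^-23)^(1/3) = 4.059 × 10^-8 cm = 406 pm.

406 pm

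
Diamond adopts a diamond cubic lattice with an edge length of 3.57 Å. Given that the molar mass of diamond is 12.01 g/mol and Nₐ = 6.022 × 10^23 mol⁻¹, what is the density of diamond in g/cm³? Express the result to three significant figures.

3.51 g/cm³

A diamond cubic unit cell contains Z = 8 atoms.
Cell volume: a³ = (3.57 Å)³ = (3.570 × 10^-8 cm)³ = 4.550 × 10^-23 cm³.
ρ = Z·M/(N_A·a³) = 8 × 12.01 / (6.022 × 10²³ × 4.550 × 10^-23) = 3.507 g/cm³.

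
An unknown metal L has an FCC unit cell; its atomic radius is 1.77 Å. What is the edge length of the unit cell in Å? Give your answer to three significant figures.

In an FCC lattice, atoms touch along the face diagonal, so √2·a = 4r.
a = 4r/√2 = 4 × 1.77 / 1.4142 = 5.01 Å.

5.01 Å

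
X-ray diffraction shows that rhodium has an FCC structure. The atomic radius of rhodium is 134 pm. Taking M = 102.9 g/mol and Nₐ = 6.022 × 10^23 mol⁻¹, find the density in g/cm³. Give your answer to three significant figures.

12.6 g/cm³

In an FCC lattice, atoms touch along the face diagonal, so √2·a = 4r, giving a = 379.0 pm = 3.790 × 10^-8 cm.
With Z = 4, ρ = Z·M/(N_A·a³) = 4 × 102.9 / (6.022 × 10²³ × 5.444 × 10^-23) = 12.55 g/cm³.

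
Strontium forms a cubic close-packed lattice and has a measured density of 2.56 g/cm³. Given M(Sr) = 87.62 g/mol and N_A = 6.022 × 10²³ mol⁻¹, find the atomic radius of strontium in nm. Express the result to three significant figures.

0.216 nm

For an FCC cell (Z = 4), a³ = Z·M/(N_A·ρ) = 4 × 87.62 / (6.022 × 10²³ × 2.560) = 2.273 × 10^-22 cm³, so a = 6.103 × 10^-8 cm = 0.6103 nm.
Atoms touch along the face diagonal, so √2·a = 4r, so r = 0.3536 × a = 0.216 nm.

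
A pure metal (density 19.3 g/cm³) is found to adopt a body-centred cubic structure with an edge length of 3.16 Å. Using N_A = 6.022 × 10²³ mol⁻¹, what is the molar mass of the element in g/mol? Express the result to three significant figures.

183 g/mol

A BCC cell has Z = 2 atoms; a = 3.160 × 10^-8 cm.
M = ρ·N_A·a³/Z = 19.3 × 6.022 × 10²³ × 3.155 × 10^-23 / 2 = 183 g/mol.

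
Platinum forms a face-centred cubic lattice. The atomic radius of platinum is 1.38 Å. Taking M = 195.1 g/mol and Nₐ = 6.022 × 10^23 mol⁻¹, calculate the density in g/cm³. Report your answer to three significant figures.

In an FCC lattice, atoms touch along the face diagonal, so √2·a = 4r, giving a = 3.903 Å = 3.903 × 10^-8 cm.
With Z = 4, ρ = Z·M/(N_A·a³) = 4 × 195.1 / (6.022 × 10²³ × 5.947 × 10^-23) = 21.79 g/cm³.

21.8 g/cm³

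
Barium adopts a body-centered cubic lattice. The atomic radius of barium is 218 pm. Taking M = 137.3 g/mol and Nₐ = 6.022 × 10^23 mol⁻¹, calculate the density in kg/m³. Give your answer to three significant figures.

In a BCC lattice, atoms touch along the body diagonal, so √3·a = 4r, giving a = 503.4 pm = 5.034 × 10^-8 cm.
With Z = 2, ρ = Z·M/(N_A·a³) = 2 × 137.3 / (6.022 × 10²³ × 1.276 × 10^-22) = 3.573 g/cm³ = 3570 kg/m³.

3570 kg/m³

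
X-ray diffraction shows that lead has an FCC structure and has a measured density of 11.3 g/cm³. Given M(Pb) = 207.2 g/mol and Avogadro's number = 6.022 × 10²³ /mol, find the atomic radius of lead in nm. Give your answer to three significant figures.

0.175 nm

For an FCC cell (Z = 4), a³ = Z·M/(N_A·ρ) = 4 × 207.2 / (6.022 × 10²³ × 11.30) = 1.218 × 10^-22 cm³, so a = 4.957 × 10^-8 cm = 0.4957 nm.
Atoms touch along the face diagonal, so √2·a = 4r, so r = 0.3536 × a = 0.175 nm.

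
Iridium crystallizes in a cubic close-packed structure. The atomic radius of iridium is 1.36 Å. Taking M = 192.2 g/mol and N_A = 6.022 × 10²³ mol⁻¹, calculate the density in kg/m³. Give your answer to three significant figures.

22400 kg/m³

In an FCC lattice, atoms touch along the face diagonal, so √2·a = 4r, giving a = 3.847 Å = 3.847 × 10^-8 cm.
With Z = 4, ρ = Z·M/(N_A·a³) = 4 × 192.2 / (6.022 × 10²³ × 5.692 × 10^-23) = 22.43 g/cm³ = 22400 kg/m³.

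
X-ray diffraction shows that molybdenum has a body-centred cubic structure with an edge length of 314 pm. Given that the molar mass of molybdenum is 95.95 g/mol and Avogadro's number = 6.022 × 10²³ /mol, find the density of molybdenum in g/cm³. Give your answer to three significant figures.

10.3 g/cm³

A BCC unit cell contains Z = 2 atoms.
Cell volume: a³ = (314 pm)³ = (3.140 × 10^-8 cm)³ = 3.096 × 10^-23 cm³.
ρ = Z·M/(N_A·a³) = 2 × 95.95 / (6.022 × 10²³ × 3.096 × 10^-23) = 10.29 g/cm³.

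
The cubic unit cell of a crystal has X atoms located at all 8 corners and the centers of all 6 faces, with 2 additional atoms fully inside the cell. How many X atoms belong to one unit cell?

6

Corner atoms are shared by 8 cells (1/8 each), face atoms by 2 (1/2 each), interior atoms are unshared.
Net atoms = 8 × 1/8 + 6 × 1/2 + 2 = 1 + 3 + 2 = 6.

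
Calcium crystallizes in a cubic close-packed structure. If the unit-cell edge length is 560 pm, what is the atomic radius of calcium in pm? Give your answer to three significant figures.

In an FCC lattice, atoms touch along the face diagonal, so √2·a = 4r.
r = √2·a/4 = 1.4142 × 560 / 4 = 198 pm.

198 pm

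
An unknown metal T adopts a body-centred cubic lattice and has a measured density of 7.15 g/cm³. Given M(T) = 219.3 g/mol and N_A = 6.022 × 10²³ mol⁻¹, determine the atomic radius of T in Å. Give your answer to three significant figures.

2.02 Å

For a BCC cell (Z = 2), a³ = Z·M/(N_A·ρ) = 2 × 219.3 / (6.022 × 10²³ × 7.150) = 1.019 × 10^-22 cm³, so a = 4.670 × 10^-8 cm = 4.670 Å.
Atoms touch along the body diagonal, so √3·a = 4r, so r = 0.4330 × a = 2.02 Å.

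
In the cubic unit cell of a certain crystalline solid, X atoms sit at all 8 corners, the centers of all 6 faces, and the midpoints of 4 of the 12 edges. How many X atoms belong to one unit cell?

Corner atoms are shared by 8 cells (1/8 each), face atoms by 2 (1/2 each), edge atoms by 4 (1/4 each).
Net atoms = 8 × 1/8 + 6 × 1/2 + 4 × 1/4 = 1 + 3 + 1 = 5.

5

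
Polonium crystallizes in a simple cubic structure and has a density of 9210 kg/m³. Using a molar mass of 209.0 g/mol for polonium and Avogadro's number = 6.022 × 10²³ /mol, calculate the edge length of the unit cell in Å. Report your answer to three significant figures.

With Z = 1 atom per simple cubic cell, a³ = Z·M/(N_A·ρ) = 1 × 209.0 / (6.022 × 10²³ × 9.210 g/cm³) = 3.768 × 10^-23 cm³.
a = (3.768 × 10^-23)^(1/3) = 3.353 × 10^-8 cm = 3.35 Å.

3.35 Å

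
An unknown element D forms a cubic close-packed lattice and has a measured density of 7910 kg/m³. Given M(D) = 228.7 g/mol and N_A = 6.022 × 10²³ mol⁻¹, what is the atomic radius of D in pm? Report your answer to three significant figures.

204 pm

For an FCC cell (Z = 4), a³ = Z·M/(N_A·ρ) = 4 × 228.7 / (6.022 × 10²³ × 7.910) = 1.920 × 10^-22 cm³, so a = 5.769 × 10^-8 cm = 576.9 pm.
Atoms touch along the face diagonal, so √2·a = 4r, so r = 0.3536 × a = 204 pm.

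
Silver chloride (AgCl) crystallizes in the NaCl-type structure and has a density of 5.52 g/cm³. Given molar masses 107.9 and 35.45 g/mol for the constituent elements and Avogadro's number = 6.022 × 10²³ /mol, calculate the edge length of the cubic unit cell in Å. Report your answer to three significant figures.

M(AgCl) = 143.35 g/mol; Z = 4 formula units per cell.
a³ = Z·M/(N_A·ρ) = 4 × 143.35 / (6.022 × 10²³ × 5.52) = 1.725 × 10^-22 cm³, so a = 5.567 × 10^-8 cm = 5.57 Å.

5.57 Å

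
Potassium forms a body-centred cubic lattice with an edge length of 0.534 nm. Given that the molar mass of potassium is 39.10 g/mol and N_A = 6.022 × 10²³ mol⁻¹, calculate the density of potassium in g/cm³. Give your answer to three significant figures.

A BCC unit cell contains Z = 2 atoms.
Cell volume: a³ = (0.534 nm)³ = (5.340 × 10^-8 cm)³ = 1.523 × 10^-22 cm³.
ρ = Z·M/(N_A·a³) = 2 × 39.10 / (6.022 × 10²³ × 1.523 × 10^-22) = 0.8528 g/cm³.

0.853 g/cm³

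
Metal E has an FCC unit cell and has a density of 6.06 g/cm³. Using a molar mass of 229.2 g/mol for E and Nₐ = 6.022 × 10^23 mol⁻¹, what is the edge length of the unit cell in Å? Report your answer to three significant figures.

6.31 Å

With Z = 4 atoms per FCC cell, a³ = Z·M/(N_A·ρ) = 4 × 229.2 / (6.022 × 10²³ × 6.060 g/cm³) = 2.512 × 10^-22 cm³.
a = (2.512 × 10^-22)^(1/3) = 6.310 × 10^-8 cm = 6.31 Å.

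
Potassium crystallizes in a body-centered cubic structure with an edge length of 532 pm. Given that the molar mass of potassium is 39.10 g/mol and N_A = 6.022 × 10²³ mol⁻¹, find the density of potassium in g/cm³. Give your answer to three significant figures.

A BCC unit cell contains Z = 2 atoms.
Cell volume: a³ = (532 pm)³ = (5.320 × 10^-8 cm)³ = 1.506 × 10^-22 cm³.
ρ = Z·M/(N_A·a³) = 2 × 39.10 / (6.022 × 10²³ × 1.506 × 10^-22) = 0.8624 g/cm³.

0.862 g/cm³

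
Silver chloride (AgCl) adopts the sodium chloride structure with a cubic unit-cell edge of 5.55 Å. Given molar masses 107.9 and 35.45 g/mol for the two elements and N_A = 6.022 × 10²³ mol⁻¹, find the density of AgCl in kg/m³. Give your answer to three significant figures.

5570 kg/m³

The sodium chloride structure contains Z = 4 formula units per cell; M(AgCl) = 107.9 + 35.45 = 143.35 g/mol.
a³ = (5.550 × 10^-8 cm)³ = 1.710 × 10^-22 cm³.
ρ = 4 × 143.35 / (6.022 × 10²³ × 1.710 × 10^-22) = 5.570 g/cm³ = 5570 kg/m³.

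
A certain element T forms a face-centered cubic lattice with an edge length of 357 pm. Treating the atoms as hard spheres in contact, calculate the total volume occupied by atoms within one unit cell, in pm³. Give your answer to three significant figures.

3.37 × 10^7 pm³

In an FCC lattice atoms touch along the face diagonal, so √2·a = 4r, so r = 0.3536a = 126.2 pm.
V_atoms = Z × (4/3)πr³ = 4 × (4/3)π × (126.2)³ = 3.37 × 10^7 pm³.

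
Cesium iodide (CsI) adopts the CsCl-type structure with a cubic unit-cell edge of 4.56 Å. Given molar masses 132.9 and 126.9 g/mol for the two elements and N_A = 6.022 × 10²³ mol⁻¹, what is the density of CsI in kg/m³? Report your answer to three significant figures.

The CsCl-type structure contains Z = 1 formula unit per cell; M(CsI) = 132.9 + 126.9 = 259.8 g/mol.
a³ = (4.560 × 10^-8 cm)³ = 9.482 × 10^-23 cm³.
ρ = 1 × 259.8 / (6.022 × 10²³ × 9.482 × 10^-23) = 4.550 g/cm³ = 4550 kg/m³.

4550 kg/m³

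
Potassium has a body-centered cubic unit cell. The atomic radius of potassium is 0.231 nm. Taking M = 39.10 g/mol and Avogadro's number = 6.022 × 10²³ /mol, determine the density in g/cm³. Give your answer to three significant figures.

In a BCC lattice, atoms touch along the body diagonal, so √3·a = 4r, giving a = 0.5335 nm = 5.335 × 10^-8 cm.
With Z = 2, ρ = Z·M/(N_A·a³) = 2 × 39.10 / (6.022 × 10²³ × 1.518 × 10^-22) = 0.8553 g/cm³.

0.855 g/cm³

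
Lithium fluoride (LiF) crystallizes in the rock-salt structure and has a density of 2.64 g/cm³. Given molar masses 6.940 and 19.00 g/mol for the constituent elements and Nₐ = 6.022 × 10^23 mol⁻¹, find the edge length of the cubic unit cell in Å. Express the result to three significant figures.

4.03 Å

M(LiF) = 25.94 g/mol; Z = 4 formula units per cell.
a³ = Z·M/(N_A·ρ) = 4 × 25.94 / (6.022 × 10²³ × 2.64) = 6.527 × 10^-23 cm³, so a = 4.026 × 10^-8 cm = 4.03 Å.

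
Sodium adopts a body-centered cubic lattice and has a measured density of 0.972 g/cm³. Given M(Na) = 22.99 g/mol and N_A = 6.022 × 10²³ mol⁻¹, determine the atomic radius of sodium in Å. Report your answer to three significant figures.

For a BCC cell (Z = 2), a³ = Z·M/(N_A·ρ) = 2 × 22.99 / (6.022 × 10²³ × 0.9720) = 7.855 × 10^-23 cm³, so a = 4.283 × 10^-8 cm = 4.283 Å.
Atoms touch along the body diagonal, so √3·a = 4r, so r = 0.4330 × a = 1.85 Å.

1.85 Å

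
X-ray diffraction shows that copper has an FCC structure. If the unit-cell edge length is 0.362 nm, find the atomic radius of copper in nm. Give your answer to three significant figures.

In an FCC lattice, atoms touch along the face diagonal, so √2·a = 4r.
r = √2·a/4 = 1.4142 × 0.362 / 4 = 0.128 nm.

0.128 nm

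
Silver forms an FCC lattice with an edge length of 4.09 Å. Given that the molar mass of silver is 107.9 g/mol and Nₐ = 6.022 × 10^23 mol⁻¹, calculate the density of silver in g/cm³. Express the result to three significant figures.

An FCC unit cell contains Z = 4 atoms.
Cell volume: a³ = (4.09 Å)³ = (4.090 × 10^-8 cm)³ = 6.842 × 10^-23 cm³.
ρ = Z·M/(N_A·a³) = 4 × 107.9 / (6.022 × 10²³ × 6.842 × 10^-23) = 10.48 g/cm³.

10.5 g/cm³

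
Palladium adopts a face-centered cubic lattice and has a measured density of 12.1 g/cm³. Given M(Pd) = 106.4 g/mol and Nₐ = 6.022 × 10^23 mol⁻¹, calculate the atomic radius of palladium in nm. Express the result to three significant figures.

For an FCC cell (Z = 4), a³ = Z·M/(N_A·ρ) = 4 × 106.4 / (6.022 × 10²³ × 12.10) = 5.841 × 10^-23 cm³, so a = 3.880 × 10^-8 cm = 0.3880 nm.
Atoms touch along the face diagonal, so √2·a = 4r, so r = 0.3536 × a = 0.137 nm.

0.137 nm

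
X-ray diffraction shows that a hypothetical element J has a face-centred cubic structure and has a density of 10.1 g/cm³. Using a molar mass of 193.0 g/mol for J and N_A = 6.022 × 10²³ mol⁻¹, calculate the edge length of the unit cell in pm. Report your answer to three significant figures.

503 pm

With Z = 4 atoms per FCC cell, a³ = Z·M/(N_A·ρ) = 4 × 193.0 / (6.022 × 10²³ × 10.10 g/cm³) = 1.269 × 10^-22 cm³.
a = (1.269 × 10^-22)^(1/3) = 5.026 × 10^-8 cm = 503 pm.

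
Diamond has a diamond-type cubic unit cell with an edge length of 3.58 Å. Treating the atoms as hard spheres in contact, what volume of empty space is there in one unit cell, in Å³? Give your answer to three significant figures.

30.3 Å³

In a diamond cubic lattice nearest neighbors lie along the body diagonal with √3·a = 8r, so r = 0.2165a = 0.7751 Å.
V_cell = a³ = 45.88 Å³; V_atoms = 8 × (4/3)πr³ = 15.60 Å³.
Empty space = 45.88 − 15.60 = 30.3 Å³.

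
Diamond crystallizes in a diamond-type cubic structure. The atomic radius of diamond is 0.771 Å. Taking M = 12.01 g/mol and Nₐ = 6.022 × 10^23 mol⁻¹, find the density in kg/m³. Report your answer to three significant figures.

3530 kg/m³

In a diamond cubic lattice, nearest neighbors lie along the body diagonal with √3·a = 8r, giving a = 3.561 Å = 3.561 × 10^-8 cm.
With Z = 8, ρ = Z·M/(N_A·a³) = 8 × 12.01 / (6.022 × 10²³ × 4.516 × 10^-23) = 3.533 g/cm³ = 3530 kg/m³.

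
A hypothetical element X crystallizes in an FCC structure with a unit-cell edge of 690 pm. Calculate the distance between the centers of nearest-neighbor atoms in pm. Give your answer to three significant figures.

In an FCC structure, atoms touch along the face diagonal, so √2·a = 4r; the nearest-neighbor distance equals 2r = 0.7071·a.
d = 0.7071 × 690 = 488 pm.

488 pm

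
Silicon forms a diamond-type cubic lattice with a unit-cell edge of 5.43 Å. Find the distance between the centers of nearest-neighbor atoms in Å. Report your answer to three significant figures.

In a diamond cubic structure, nearest neighbors lie along the body diagonal with √3·a = 8r; the nearest-neighbor distance equals 2r = 0.4330·a.
d = 0.4330 × 5.43 = 2.35 Å.

2.35 Å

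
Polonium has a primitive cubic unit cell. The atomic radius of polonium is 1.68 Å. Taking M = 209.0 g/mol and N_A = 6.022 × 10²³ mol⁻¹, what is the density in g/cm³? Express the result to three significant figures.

9.15 g/cm³

In a simple cubic lattice, atoms touch along the cell edge, so a = 2r, giving a = 3.360 Å = 3.360 × 10^-8 cm.
With Z = 1, ρ = Z·M/(N_A·a³) = 1 × 209.0 / (6.022 × 10²³ × 3.793 × 10^-23) = 9.149 g/cm³.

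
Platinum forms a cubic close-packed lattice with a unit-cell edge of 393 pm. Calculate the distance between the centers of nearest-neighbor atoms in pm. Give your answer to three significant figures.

In an FCC structure, atoms touch along the face diagonal, so √2·a = 4r; the nearest-neighbor distance equals 2r = 0.7071·a.
d = 0.7071 × 393 = 278 pm.

278 pm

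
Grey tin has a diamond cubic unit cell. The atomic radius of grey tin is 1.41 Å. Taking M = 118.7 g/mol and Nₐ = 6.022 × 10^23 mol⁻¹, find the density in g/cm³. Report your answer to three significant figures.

5.71 g/cm³

In a diamond cubic lattice, nearest neighbors lie along the body diagonal with √3·a = 8r, giving a = 6.513 Å = 6.513 × 10^-8 cm.
With Z = 8, ρ = Z·M/(N_A·a³) = 8 × 118.7 / (6.022 × 10²³ × 2.762 × 10^-22) = 5.709 g/cm³.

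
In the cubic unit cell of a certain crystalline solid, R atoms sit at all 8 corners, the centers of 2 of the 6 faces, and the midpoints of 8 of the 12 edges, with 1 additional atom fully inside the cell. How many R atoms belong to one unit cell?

5

Corner atoms are shared by 8 cells (1/8 each), face atoms by 2 (1/2 each), edge atoms by 4 (1/4 each), interior atoms are unshared.
Net atoms = 8 × 1/8 + 2 × 1/2 + 8 × 1/4 + 1 = 1 + 1 + 2 + 1 = 5.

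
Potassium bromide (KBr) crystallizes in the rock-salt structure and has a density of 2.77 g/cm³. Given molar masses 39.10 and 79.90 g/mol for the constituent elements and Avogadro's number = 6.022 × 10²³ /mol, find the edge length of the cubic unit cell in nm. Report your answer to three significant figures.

M(KBr) = 119.0 g/mol; Z = 4 formula units per cell.
a³ = Z·M/(N_A·ρ) = 4 × 119.0 / (6.022 × 10²³ × 2.77) = 2.854 × 10^-22 cm³, so a = 6.584 × 10^-8 cm = 0.658 nm.

0.658 nm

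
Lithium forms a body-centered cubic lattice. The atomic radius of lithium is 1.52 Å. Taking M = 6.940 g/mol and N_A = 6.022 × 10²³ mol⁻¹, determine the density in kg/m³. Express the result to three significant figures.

533 kg/m³

In a BCC lattice, atoms touch along the body diagonal, so √3·a = 4r, giving a = 3.510 Å = 3.510 × 10^-8 cm.
With Z = 2, ρ = Z·M/(N_A·a³) = 2 × 6.940 / (6.022 × 10²³ × 4.325 × 10^-23) = 0.5329 g/cm³ = 533 kg/m³.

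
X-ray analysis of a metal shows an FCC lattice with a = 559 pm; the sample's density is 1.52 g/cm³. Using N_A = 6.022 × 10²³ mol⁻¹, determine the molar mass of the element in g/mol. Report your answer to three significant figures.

40.0 g/mol

An FCC cell has Z = 4 atoms; a = 5.590 × 10^-8 cm.
M = ρ·N_A·a³/Z = 1.52 × 6.022 × 10²³ × 1.747 × 10^-22 / 4 = 40.0 g/mol.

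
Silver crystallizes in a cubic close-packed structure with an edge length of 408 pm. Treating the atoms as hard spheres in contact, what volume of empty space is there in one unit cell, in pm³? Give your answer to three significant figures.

1.76 × 10^7 pm³

In an FCC lattice atoms touch along the face diagonal, so √2·a = 4r, so r = 0.3536a = 144.2 pm.
V_cell = a³ = 6.792 × 10^7 pm³; V_atoms = 4 × (4/3)πr³ = 5.029 × 10^7 pm³.
Empty space = 6.792 × 10^7 − 5.029 × 10^7 = 1.76 × 10^7 pm³.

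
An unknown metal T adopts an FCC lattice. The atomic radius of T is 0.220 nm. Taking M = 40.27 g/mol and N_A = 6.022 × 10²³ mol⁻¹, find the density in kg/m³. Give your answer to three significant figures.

In an FCC lattice, atoms touch along the face diagonal, so √2·a = 4r, giving a = 0.6223 nm = 6.223 × 10^-8 cm.
With Z = 4, ρ = Z·M/(N_A·a³) = 4 × 40.27 / (6.022 × 10²³ × 2.409 × 10^-22) = 1.110 g/cm³ = 1110 kg/m³.

1110 kg/m³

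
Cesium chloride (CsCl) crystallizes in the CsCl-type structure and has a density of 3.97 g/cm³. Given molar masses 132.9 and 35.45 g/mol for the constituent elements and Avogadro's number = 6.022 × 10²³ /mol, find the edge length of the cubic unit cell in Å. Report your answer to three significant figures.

4.13 Å

M(CsCl) = 168.35 g/mol; Z = 1 formula unit per cell.
a³ = Z·M/(N_A·ρ) = 1 × 168.35 / (6.022 × 10²³ × 3.97) = 7.042 × 10^-23 cm³, so a = 4.129 × 10^-8 cm = 4.13 Å.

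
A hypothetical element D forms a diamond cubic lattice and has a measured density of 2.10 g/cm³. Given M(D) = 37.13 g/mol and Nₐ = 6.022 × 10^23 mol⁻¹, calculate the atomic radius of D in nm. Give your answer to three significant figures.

For a diamond cubic cell (Z = 8), a³ = Z·M/(N_A·ρ) = 8 × 37.13 / (6.022 × 10²³ × 2.100) = 2.349 × 10^-22 cm³, so a = 6.170 × 10^-8 cm = 0.6170 nm.
Nearest neighbors lie along the body diagonal with √3·a = 8r, so r = 0.2165 × a = 0.134 nm.

0.134 nm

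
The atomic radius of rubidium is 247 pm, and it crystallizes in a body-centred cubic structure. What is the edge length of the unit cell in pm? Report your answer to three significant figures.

570 pm

In a BCC lattice, atoms touch along the body diagonal, so √3·a = 4r.
a = 4r/√3 = 4 × 247 / 1.7321 = 570 pm.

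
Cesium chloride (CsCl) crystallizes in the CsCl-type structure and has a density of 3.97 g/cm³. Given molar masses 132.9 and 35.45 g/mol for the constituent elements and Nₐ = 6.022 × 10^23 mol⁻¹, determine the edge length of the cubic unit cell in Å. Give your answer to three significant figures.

M(CsCl) = 168.35 g/mol; Z = 1 formula unit per cell.
a³ = Z·M/(N_A·ρ) = 1 × 168.35 / (6.022 × 10²³ × 3.97) = 7.042 × 10^-23 cm³, so a = 4.129 × 10^-8 cm = 4.13 Å.

4.13 Å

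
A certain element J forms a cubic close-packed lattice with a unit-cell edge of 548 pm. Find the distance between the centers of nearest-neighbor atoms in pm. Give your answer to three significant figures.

387 pm

In an FCC structure, atoms touch along the face diagonal, so √2·a = 4r; the nearest-neighbor distance equals 2r = 0.7071·a.
d = 0.7071 × 548 = 387 pm.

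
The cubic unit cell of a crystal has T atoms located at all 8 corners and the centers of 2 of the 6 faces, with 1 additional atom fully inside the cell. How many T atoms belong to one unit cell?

Corner atoms are shared by 8 cells (1/8 each), face atoms by 2 (1/2 each), interior atoms are unshared.
Net atoms = 8 × 1/8 + 2 × 1/2 + 1 = 1 + 1 + 1 = 3.

3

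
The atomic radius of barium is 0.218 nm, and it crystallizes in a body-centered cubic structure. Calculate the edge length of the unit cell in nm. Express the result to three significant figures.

In a BCC lattice, atoms touch along the body diagonal, so √3·a = 4r.
a = 4r/√3 = 4 × 0.218 / 1.7321 = 0.503 nm.

0.503 nm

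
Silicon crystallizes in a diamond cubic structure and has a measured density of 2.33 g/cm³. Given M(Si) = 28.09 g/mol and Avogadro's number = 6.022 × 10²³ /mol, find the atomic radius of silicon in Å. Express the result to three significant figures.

1.18 Å

For a diamond cubic cell (Z = 8), a³ = Z·M/(N_A·ρ) = 8 × 28.09 / (6.022 × 10²³ × 2.330) = 1.602 × 10^-22 cm³, so a = 5.431 × 10^-8 cm = 5.431 Å.
Nearest neighbors lie along the body diagonal with √3·a = 8r, so r = 0.2165 × a = 1.18 Å.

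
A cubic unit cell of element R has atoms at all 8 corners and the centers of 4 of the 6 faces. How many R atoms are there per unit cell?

Corner atoms are shared by 8 cells (1/8 each), face atoms by 2 (1/2 each).
Net atoms = 8 × 1/8 + 4 × 1/2 = 1 + 2 = 3.

3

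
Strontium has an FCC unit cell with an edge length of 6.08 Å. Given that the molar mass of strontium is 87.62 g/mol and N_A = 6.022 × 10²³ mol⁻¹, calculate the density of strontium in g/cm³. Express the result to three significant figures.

An FCC unit cell contains Z = 4 atoms.
Cell volume: a³ = (6.08 Å)³ = (6.080 × 10^-8 cm)³ = 2.248 × 10^-22 cm³.
ρ = Z·M/(N_A·a³) = 4 × 87.62 / (6.022 × 10²³ × 2.248 × 10^-22) = 2.589 g/cm³.

2.59 g/cm³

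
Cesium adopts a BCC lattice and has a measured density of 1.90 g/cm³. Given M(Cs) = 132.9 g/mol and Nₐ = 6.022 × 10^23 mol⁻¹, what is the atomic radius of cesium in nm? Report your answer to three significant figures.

For a BCC cell (Z = 2), a³ = Z·M/(N_A·ρ) = 2 × 132.9 / (6.022 × 10²³ × 1.900) = 2.323 × 10^-22 cm³, so a = 6.147 × 10^-8 cm = 0.6147 nm.
Atoms touch along the body diagonal, so √3·a = 4r, so r = 0.4330 × a = 0.266 nm.

0.266 nm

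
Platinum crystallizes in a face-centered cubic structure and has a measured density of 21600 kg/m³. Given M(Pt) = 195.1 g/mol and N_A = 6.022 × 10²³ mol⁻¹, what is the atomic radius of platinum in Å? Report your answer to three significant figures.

For an FCC cell (Z = 4), a³ = Z·M/(N_A·ρ) = 4 × 195.1 / (6.022 × 10²³ × 21.60) = 6.000 × 10^-23 cm³, so a = 3.915 × 10^-8 cm = 3.915 Å.
Atoms touch along the face diagonal, so √2·a = 4r, so r = 0.3536 × a = 1.38 Å.

1.38 Å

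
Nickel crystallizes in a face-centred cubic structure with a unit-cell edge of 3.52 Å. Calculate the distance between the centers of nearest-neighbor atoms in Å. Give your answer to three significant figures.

2.49 Å

In an FCC structure, atoms touch along the face diagonal, so √2·a = 4r; the nearest-neighbor distance equals 2r = 0.7071·a.
d = 0.7071 × 3.52 = 2.49 Å.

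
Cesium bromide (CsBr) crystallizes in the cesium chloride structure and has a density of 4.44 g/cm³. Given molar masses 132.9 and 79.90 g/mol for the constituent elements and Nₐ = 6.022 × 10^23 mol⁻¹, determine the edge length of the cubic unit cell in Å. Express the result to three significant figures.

M(CsBr) = 212.8 g/mol; Z = 1 formula unit per cell.
a³ = Z·M/(N_A·ρ) = 1 × 212.8 / (6.022 × 10²³ × 4.44) = 7.959 × 10^-23 cm³, so a = 4.301 × 10^-8 cm = 4.30 Å.

4.30 Å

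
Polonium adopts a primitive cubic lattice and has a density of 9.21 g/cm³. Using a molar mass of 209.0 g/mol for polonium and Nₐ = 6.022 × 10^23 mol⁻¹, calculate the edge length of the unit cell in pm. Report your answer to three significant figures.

335 pm

With Z = 1 atom per simple cubic cell, a³ = Z·M/(N_A·ρ) = 1 × 209.0 / (6.022 × 10²³ × 9.210 g/cm³) = 3.768 × 10^-23 cm³.
a = (3.768 × 10^-23)^(1/3) = 3.353 × 10^-8 cm = 335 pm.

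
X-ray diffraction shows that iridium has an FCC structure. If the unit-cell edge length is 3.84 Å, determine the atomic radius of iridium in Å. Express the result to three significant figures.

1.36 Å

In an FCC lattice, atoms touch along the face diagonal, so √2·a = 4r.
r = √2·a/4 = 1.4142 × 3.84 / 4 = 1.36 Å.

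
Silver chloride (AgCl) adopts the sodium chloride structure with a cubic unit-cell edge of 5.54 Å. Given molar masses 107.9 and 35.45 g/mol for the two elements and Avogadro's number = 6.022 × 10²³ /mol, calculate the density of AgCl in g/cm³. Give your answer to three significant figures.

The sodium chloride structure contains Z = 4 formula units per cell; M(AgCl) = 107.9 + 35.45 = 143.35 g/mol.
a³ = (5.540 × 10^-8 cm)³ = 1.700 × 10^-22 cm³.
ρ = 4 × 143.35 / (6.022 × 10²³ × 1.700 × 10^-22) = 5.600 g/cm³.

5.60 g/cm³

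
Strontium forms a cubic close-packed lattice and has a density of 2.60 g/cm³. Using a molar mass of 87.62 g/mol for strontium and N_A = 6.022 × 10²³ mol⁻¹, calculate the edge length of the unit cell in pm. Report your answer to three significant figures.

With Z = 4 atoms per FCC cell, a³ = Z·M/(N_A·ρ) = 4 × 87.62 / (6.022 × 10²³ × 2.600 g/cm³) = 2.238 × 10^-22 cm³.
a = (2.238 × 10^-22)^(1/3) = 6.072 × 10^-8 cm = 607 pm.

607 pm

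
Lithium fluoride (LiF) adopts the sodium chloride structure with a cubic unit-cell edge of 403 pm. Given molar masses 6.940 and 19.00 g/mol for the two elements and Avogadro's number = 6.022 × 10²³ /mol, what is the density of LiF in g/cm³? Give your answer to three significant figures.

The sodium chloride structure contains Z = 4 formula units per cell; M(LiF) = 6.940 + 19.00 = 25.94 g/mol.
a³ = (4.030 × 10^-8 cm)³ = 6.545 × 10^-23 cm³.
ρ = 4 × 25.94 / (6.022 × 10²³ × 6.545 × 10^-23) = 2.633 g/cm³.

2.63 g/cm³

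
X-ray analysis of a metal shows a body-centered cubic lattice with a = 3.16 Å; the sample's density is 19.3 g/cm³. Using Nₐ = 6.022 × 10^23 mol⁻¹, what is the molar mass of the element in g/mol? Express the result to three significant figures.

A BCC cell has Z = 2 atoms; a = 3.160 × 10^-8 cm.
M = ρ·N_A·a³/Z = 19.3 × 6.022 × 10²³ × 3.155 × 10^-23 / 2 = 183 g/mol.

183 g/mol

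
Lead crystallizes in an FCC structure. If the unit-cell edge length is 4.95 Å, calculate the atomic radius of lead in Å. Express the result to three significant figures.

In an FCC lattice, atoms touch along the face diagonal, so √2·a = 4r.
r = √2·a/4 = 1.4142 × 4.95 / 4 = 1.75 Å.

1.75 Å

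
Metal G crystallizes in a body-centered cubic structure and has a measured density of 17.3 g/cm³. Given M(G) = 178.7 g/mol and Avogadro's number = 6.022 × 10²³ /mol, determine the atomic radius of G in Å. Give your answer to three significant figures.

1.41 Å

For a BCC cell (Z = 2), a³ = Z·M/(N_A·ρ) = 2 × 178.7 / (6.022 × 10²³ × 17.30) = 3.431 × 10^-23 cm³, so a = 3.249 × 10^-8 cm = 3.249 Å.
Atoms touch along the body diagonal, so √3·a = 4r, so r = 0.4330 × a = 1.41 Å.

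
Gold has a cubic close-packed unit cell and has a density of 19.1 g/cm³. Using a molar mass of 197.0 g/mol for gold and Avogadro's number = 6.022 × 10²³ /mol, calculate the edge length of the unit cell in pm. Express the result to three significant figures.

409 pm

With Z = 4 atoms per FCC cell, a³ = Z·M/(N_A·ρ) = 4 × 197.0 / (6.022 × 10²³ × 19.10 g/cm³) = 6.851 × 10^-23 cm³.
a = (6.851 × 10^-23)^(1/3) = 4.092 × 10^-8 cm = 409 pm.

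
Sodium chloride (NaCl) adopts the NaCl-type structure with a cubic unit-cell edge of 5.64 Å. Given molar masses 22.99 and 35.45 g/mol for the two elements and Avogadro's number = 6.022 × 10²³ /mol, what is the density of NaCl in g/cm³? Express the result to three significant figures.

The NaCl-type structure contains Z = 4 formula units per cell; M(NaCl) = 22.99 + 35.45 = 58.44 g/mol.
a³ = (5.640 × 10^-8 cm)³ = 1.794 × 10^-22 cm³.
ρ = 4 × 58.44 / (6.022 × 10²³ × 1.794 × 10^-22) = 2.164 g/cm³.

2.16 g/cm³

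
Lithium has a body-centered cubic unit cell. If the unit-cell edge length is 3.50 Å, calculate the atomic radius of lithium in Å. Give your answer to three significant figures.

In a BCC lattice, atoms touch along the body diagonal, so √3·a = 4r.
r = √3·a/4 = 1.7321 × 3.50 / 4 = 1.52 Å.

1.52 Å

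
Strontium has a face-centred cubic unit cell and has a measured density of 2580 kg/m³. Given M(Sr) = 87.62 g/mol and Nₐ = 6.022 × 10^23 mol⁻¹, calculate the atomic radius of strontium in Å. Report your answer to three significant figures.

For an FCC cell (Z = 4), a³ = Z·M/(N_A·ρ) = 4 × 87.62 / (6.022 × 10²³ × 2.580) = 2.256 × 10^-22 cm³, so a = 6.087 × 10^-8 cm = 6.087 Å.
Atoms touch along the face diagonal, so √2·a = 4r, so r = 0.3536 × a = 2.15 Å.

2.15 Å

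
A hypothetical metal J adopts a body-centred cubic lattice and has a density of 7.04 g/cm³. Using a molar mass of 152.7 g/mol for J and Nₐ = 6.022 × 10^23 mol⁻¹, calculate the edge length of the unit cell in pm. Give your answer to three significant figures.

416 pm

With Z = 2 atoms per BCC cell, a³ = Z·M/(N_A·ρ) = 2 × 152.7 / (6.022 × 10²³ × 7.040 g/cm³) = 7.204 × 10^-23 cm³.
a = (7.204 × 10^-23)^(1/3) = 4.161 × 10^-8 cm = 416 pm.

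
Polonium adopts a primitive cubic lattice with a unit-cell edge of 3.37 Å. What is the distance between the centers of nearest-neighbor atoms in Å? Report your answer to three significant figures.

In a simple cubic structure, atoms touch along the cell edge, so a = 2r; the nearest-neighbor distance equals 2r = 1.000·a.
d = 1.000 × 3.37 = 3.37 Å.

3.37 Å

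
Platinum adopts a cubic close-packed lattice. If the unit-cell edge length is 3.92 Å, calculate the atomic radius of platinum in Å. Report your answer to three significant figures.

In an FCC lattice, atoms touch along the face diagonal, so √2·a = 4r.
r = √2·a/4 = 1.4142 × 3.92 / 4 = 1.39 Å.

1.39 Å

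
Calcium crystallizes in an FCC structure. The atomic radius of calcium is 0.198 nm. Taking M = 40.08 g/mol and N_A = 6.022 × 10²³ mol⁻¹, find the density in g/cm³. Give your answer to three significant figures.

In an FCC lattice, atoms touch along the face diagonal, so √2·a = 4r, giving a = 0.5600 nm = 5.600 × 10^-8 cm.
With Z = 4, ρ = Z·M/(N_A·a³) = 4 × 40.08 / (6.022 × 10²³ × 1.756 × 10^-22) = 1.516 g/cm³.

1.52 g/cm³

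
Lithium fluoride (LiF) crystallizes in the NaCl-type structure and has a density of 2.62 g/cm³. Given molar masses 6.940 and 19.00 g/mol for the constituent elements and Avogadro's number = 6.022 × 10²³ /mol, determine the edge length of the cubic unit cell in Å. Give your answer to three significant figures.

M(LiF) = 25.94 g/mol; Z = 4 formula units per cell.
a³ = Z·M/(N_A·ρ) = 4 × 25.94 / (6.022 × 10²³ × 2.62) = 6.576 × 10^-23 cm³, so a = 4.036 × 10^-8 cm = 4.04 Å.

4.04 Å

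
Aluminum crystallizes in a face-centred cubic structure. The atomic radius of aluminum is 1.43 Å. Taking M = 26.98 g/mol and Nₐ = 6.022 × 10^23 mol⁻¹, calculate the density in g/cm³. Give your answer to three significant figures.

In an FCC lattice, atoms touch along the face diagonal, so √2·a = 4r, giving a = 4.045 Å = 4.045 × 10^-8 cm.
With Z = 4, ρ = Z·M/(N_A·a³) = 4 × 26.98 / (6.022 × 10²³ × 6.617 × 10^-23) = 2.708 g/cm³.

2.71 g/cm³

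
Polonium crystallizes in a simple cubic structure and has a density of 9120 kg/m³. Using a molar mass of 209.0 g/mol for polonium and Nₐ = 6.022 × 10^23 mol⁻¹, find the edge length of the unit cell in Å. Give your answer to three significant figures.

With Z = 1 atom per simple cubic cell, a³ = Z·M/(N_A·ρ) = 1 × 209.0 / (6.022 × 10²³ × 9.120 g/cm³) = 3.805 × 10^-23 cm³.
a = (3.805 × 10^-23)^(1/3) = 3.364 × 10^-8 cm = 3.36 Å.

3.36 Å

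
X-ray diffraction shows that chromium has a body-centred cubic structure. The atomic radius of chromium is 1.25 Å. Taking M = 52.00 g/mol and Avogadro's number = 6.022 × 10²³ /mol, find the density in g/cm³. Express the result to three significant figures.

7.18 g/cm³

In a BCC lattice, atoms touch along the body diagonal, so √3·a = 4r, giving a = 2.887 Å = 2.887 × 10^-8 cm.
With Z = 2, ρ = Z·M/(N_A·a³) = 2 × 52.00 / (6.022 × 10²³ × 2.406 × 10^-23) = 7.179 g/cm³.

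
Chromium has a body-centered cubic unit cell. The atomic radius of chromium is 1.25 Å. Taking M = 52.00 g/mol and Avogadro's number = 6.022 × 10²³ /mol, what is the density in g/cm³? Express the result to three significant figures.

In a BCC lattice, atoms touch along the body diagonal, so √3·a = 4r, giving a = 2.887 Å = 2.887 × 10^-8 cm.
With Z = 2, ρ = Z·M/(N_A·a³) = 2 × 52.00 / (6.022 × 10²³ × 2.406 × 10^-23) = 7.179 g/cm³.

7.18 g/cm³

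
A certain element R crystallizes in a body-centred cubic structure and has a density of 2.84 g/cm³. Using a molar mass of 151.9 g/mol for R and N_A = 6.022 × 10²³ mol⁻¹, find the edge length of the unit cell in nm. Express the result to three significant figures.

0.562 nm

With Z = 2 atoms per BCC cell, a³ = Z·M/(N_A·ρ) = 2 × 151.9 / (6.022 × 10²³ × 2.840 g/cm³) = 1.776 × 10^-22 cm³.
a = (1.776 × 10^-22)^(1/3) = 5.621 × 10^-8 cm = 0.562 nm.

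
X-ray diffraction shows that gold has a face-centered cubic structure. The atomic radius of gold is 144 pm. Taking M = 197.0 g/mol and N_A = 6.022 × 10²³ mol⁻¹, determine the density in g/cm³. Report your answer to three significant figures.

In an FCC lattice, atoms touch along the face diagonal, so √2·a = 4r, giving a = 407.3 pm = 4.073 × 10^-8 cm.
With Z = 4, ρ = Z·M/(N_A·a³) = 4 × 197.0 / (6.022 × 10²³ × 6.757 × 10^-23) = 19.37 g/cm³.

19.4 g/cm³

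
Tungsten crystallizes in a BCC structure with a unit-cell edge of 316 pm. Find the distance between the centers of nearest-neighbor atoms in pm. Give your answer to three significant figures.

In a BCC structure, atoms touch along the body diagonal, so √3·a = 4r; the nearest-neighbor distance equals 2r = 0.8660·a.
d = 0.8660 × 316 = 274 pm.

274 pm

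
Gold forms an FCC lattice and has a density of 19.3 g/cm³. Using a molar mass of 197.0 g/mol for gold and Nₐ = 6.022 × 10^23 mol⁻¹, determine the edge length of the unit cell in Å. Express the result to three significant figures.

4.08 Å

With Z = 4 atoms per FCC cell, a³ = Z·M/(N_A·ρ) = 4 × 197.0 / (6.022 × 10²³ × 19.30 g/cm³) = 6.780 × 10^-23 cm³.
a = (6.780 × 10^-23)^(1/3) = 4.078 × 10^-8 cm = 4.08 Å.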